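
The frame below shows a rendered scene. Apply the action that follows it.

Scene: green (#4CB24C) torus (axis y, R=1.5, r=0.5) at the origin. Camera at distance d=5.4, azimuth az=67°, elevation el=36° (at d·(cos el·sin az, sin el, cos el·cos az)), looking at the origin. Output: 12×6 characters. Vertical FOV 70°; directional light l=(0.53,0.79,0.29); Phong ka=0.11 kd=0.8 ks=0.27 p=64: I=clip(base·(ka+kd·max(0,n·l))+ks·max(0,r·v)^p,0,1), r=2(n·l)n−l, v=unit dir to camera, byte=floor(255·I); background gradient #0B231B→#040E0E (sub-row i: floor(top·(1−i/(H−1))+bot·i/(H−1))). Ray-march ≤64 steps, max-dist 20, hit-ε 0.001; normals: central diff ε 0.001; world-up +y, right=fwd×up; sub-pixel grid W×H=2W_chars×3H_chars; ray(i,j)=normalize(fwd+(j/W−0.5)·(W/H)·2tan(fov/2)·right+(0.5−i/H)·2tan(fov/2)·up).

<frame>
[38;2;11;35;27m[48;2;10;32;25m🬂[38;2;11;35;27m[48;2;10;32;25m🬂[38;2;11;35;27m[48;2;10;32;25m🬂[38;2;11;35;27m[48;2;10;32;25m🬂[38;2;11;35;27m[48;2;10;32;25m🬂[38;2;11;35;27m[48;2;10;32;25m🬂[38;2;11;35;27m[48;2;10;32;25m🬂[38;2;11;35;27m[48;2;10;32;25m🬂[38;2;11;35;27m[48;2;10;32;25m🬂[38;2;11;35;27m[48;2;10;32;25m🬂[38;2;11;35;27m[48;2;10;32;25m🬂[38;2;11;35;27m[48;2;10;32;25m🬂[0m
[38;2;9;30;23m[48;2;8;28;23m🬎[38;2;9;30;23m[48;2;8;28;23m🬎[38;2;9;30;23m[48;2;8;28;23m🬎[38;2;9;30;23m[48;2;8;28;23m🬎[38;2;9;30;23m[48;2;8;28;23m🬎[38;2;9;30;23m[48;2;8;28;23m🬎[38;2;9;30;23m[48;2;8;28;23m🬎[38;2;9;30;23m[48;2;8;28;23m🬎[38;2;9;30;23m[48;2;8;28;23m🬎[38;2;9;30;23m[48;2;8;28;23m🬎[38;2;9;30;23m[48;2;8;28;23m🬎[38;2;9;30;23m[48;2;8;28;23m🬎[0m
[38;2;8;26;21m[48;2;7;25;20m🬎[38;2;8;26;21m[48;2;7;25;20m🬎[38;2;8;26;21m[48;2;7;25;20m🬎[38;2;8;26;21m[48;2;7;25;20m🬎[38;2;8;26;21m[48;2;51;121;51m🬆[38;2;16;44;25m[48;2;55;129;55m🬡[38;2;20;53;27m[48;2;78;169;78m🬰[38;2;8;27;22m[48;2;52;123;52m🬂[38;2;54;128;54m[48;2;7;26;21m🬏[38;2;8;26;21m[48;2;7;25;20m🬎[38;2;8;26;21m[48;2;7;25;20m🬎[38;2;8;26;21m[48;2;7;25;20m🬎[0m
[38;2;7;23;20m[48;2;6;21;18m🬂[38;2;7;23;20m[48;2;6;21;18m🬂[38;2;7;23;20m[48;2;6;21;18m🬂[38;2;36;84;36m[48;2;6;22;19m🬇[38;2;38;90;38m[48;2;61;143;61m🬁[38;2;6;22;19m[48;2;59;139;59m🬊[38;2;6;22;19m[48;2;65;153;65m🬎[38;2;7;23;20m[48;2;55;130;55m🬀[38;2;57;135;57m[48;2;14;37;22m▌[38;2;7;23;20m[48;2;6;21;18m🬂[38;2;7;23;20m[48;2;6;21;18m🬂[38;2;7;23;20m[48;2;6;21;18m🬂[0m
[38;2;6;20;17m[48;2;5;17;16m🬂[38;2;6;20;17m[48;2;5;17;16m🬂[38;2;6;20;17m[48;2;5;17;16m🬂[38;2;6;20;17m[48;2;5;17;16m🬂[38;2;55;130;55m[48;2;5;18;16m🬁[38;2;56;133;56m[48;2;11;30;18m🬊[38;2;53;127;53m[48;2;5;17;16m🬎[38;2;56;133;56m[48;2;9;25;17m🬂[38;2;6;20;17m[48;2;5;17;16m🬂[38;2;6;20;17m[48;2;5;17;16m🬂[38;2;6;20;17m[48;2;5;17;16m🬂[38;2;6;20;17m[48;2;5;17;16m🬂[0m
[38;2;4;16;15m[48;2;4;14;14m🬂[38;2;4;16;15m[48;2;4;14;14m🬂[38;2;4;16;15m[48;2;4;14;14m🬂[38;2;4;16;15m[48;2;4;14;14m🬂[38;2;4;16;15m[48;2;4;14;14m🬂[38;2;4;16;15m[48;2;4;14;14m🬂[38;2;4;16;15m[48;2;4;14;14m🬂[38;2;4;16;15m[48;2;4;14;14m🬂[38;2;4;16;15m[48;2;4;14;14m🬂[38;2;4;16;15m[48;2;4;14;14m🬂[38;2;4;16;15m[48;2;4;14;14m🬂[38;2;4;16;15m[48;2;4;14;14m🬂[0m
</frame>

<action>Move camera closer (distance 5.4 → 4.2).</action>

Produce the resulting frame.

<frame>
[38;2;11;35;27m[48;2;10;32;25m🬂[38;2;11;35;27m[48;2;10;32;25m🬂[38;2;11;35;27m[48;2;10;32;25m🬂[38;2;11;35;27m[48;2;10;32;25m🬂[38;2;11;35;27m[48;2;10;32;25m🬂[38;2;11;35;27m[48;2;10;32;25m🬂[38;2;11;35;27m[48;2;10;32;25m🬂[38;2;11;35;27m[48;2;10;32;25m🬂[38;2;11;35;27m[48;2;10;32;25m🬂[38;2;11;35;27m[48;2;10;32;25m🬂[38;2;11;35;27m[48;2;10;32;25m🬂[38;2;11;35;27m[48;2;10;32;25m🬂[0m
[38;2;9;30;23m[48;2;8;28;23m🬎[38;2;9;30;23m[48;2;8;28;23m🬎[38;2;9;30;23m[48;2;8;28;23m🬎[38;2;9;30;23m[48;2;8;28;23m🬎[38;2;9;30;23m[48;2;8;28;23m🬎[38;2;9;30;23m[48;2;8;28;23m🬎[38;2;9;30;23m[48;2;8;28;23m🬎[38;2;9;30;23m[48;2;8;28;23m🬎[38;2;9;30;23m[48;2;8;28;23m🬎[38;2;9;30;23m[48;2;8;28;23m🬎[38;2;9;30;23m[48;2;8;28;23m🬎[38;2;9;30;23m[48;2;8;28;23m🬎[0m
[38;2;8;26;21m[48;2;7;25;20m🬎[38;2;8;26;21m[48;2;7;25;20m🬎[38;2;8;26;21m[48;2;7;25;20m🬎[38;2;7;26;21m[48;2;55;130;55m🬝[38;2;16;44;26m[48;2;52;123;52m🬡[38;2;59;138;59m[48;2;22;51;22m🬎[38;2;62;146;62m[48;2;14;35;14m🬎[38;2;20;51;27m[48;2;54;127;54m🬑[38;2;54;127;54m[48;2;8;26;21m🬱[38;2;8;26;21m[48;2;7;25;20m🬎[38;2;8;26;21m[48;2;7;25;20m🬎[38;2;8;26;21m[48;2;7;25;20m🬎[0m
[38;2;7;23;20m[48;2;6;21;18m🬂[38;2;7;23;20m[48;2;6;21;18m🬂[38;2;7;23;20m[48;2;6;21;18m🬂[38;2;56;133;56m[48;2;61;144;61m🬂[38;2;20;48;20m[48;2;52;124;52m🬉[38;2;6;22;19m[48;2;52;123;52m🬎[38;2;6;22;19m[48;2;49;116;49m🬎[38;2;7;22;16m[48;2;49;117;49m🬆[38;2;41;96;41m[48;2;58;137;58m🬀[38;2;56;132;56m[48;2;6;22;19m▌[38;2;7;23;20m[48;2;6;21;18m🬂[38;2;7;23;20m[48;2;6;21;18m🬂[0m
[38;2;6;20;17m[48;2;5;17;16m🬂[38;2;6;20;17m[48;2;5;17;16m🬂[38;2;6;20;17m[48;2;5;17;16m🬂[38;2;55;130;55m[48;2;5;17;16m🬊[38;2;65;154;65m[48;2;49;114;49m🬎[38;2;68;159;68m[48;2;60;141;60m🬎[38;2;85;176;85m[48;2;64;151;64m🬃[38;2;65;154;65m[48;2;55;129;55m🬎[38;2;54;128;54m[48;2;5;17;16m🬝[38;2;46;108;46m[48;2;5;18;16m🬀[38;2;6;20;17m[48;2;5;17;16m🬂[38;2;6;20;17m[48;2;5;17;16m🬂[0m
[38;2;4;16;15m[48;2;4;14;14m🬂[38;2;4;16;15m[48;2;4;14;14m🬂[38;2;4;16;15m[48;2;4;14;14m🬂[38;2;4;16;15m[48;2;4;14;14m🬂[38;2;4;16;15m[48;2;4;14;14m🬂[38;2;36;84;36m[48;2;4;14;14m🬁[38;2;36;86;36m[48;2;4;14;14m🬂[38;2;4;16;15m[48;2;4;14;14m🬂[38;2;4;16;15m[48;2;4;14;14m🬂[38;2;4;16;15m[48;2;4;14;14m🬂[38;2;4;16;15m[48;2;4;14;14m🬂[38;2;4;16;15m[48;2;4;14;14m🬂[0m
</frame>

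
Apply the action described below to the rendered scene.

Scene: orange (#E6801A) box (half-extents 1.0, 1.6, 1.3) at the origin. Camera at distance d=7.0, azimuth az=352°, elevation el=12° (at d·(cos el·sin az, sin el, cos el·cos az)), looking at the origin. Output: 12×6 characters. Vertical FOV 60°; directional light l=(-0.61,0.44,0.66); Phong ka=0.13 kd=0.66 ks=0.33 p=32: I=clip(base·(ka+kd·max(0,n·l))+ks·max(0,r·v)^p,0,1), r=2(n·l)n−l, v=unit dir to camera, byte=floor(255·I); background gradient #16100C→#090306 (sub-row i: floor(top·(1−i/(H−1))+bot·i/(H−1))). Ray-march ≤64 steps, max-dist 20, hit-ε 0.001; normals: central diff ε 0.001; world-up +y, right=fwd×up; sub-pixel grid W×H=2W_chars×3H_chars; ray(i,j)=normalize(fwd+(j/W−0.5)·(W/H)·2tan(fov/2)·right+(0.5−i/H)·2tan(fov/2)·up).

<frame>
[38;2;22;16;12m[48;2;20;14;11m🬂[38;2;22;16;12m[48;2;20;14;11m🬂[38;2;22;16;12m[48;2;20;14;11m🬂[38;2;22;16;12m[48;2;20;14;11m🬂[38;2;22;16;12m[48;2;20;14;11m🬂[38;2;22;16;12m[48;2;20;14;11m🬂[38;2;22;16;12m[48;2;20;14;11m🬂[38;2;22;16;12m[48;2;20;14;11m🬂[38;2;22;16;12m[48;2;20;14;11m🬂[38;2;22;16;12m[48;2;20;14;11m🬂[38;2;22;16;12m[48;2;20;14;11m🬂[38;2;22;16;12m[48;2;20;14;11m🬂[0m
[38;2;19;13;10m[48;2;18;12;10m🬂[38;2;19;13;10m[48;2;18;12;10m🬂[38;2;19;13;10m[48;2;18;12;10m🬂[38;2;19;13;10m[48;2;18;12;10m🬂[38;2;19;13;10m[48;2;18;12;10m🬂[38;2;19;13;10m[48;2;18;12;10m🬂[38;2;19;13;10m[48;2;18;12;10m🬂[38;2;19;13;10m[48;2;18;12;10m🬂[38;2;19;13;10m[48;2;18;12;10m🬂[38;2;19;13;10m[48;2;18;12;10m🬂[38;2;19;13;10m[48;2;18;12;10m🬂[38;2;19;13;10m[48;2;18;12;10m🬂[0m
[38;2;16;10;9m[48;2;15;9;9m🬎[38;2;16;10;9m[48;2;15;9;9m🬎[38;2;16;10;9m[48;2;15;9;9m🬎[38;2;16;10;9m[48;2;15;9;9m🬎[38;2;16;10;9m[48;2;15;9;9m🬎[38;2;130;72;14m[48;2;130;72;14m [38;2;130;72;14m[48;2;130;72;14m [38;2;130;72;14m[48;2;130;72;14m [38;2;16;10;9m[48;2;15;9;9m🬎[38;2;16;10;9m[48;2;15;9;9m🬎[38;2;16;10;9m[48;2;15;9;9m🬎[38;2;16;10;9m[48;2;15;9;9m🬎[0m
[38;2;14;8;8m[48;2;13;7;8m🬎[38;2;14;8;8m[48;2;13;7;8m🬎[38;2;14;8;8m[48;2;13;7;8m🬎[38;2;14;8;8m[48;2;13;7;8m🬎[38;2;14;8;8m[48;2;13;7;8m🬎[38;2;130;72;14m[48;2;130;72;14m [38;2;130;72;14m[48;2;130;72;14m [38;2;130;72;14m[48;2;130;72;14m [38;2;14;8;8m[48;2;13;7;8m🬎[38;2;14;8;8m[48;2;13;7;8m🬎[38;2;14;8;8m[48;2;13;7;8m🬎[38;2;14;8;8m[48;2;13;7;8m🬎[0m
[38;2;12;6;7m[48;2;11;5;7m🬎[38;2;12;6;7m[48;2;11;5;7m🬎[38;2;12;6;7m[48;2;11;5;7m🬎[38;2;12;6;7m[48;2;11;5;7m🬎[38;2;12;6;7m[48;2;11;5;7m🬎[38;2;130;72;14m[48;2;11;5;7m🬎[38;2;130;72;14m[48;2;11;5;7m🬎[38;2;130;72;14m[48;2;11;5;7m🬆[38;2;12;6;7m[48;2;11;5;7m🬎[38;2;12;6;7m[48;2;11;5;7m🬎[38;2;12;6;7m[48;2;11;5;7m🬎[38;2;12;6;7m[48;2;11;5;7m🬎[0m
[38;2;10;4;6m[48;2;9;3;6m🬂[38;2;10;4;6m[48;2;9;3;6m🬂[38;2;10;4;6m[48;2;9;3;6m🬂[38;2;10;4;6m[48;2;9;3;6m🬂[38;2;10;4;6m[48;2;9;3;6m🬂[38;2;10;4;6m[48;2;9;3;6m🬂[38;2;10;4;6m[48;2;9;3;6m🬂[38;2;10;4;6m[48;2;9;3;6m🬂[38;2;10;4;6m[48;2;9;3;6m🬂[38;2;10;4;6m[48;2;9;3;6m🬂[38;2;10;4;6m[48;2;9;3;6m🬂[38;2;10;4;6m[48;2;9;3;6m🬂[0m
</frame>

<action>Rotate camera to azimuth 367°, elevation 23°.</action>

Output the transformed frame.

<frame>
[38;2;22;16;12m[48;2;20;14;11m🬂[38;2;22;16;12m[48;2;20;14;11m🬂[38;2;22;16;12m[48;2;20;14;11m🬂[38;2;22;16;12m[48;2;20;14;11m🬂[38;2;22;16;12m[48;2;20;14;11m🬂[38;2;22;16;12m[48;2;20;14;11m🬂[38;2;22;16;12m[48;2;20;14;11m🬂[38;2;22;16;12m[48;2;20;14;11m🬂[38;2;22;16;12m[48;2;20;14;11m🬂[38;2;22;16;12m[48;2;20;14;11m🬂[38;2;22;16;12m[48;2;20;14;11m🬂[38;2;22;16;12m[48;2;20;14;11m🬂[0m
[38;2;19;13;10m[48;2;18;12;10m🬂[38;2;19;13;10m[48;2;18;12;10m🬂[38;2;19;13;10m[48;2;18;12;10m🬂[38;2;19;13;10m[48;2;18;12;10m🬂[38;2;19;13;10m[48;2;18;12;10m🬂[38;2;18;12;10m[48;2;96;53;10m🬝[38;2;18;12;10m[48;2;96;53;10m🬎[38;2;18;12;10m[48;2;96;53;10m🬬[38;2;19;13;10m[48;2;18;12;10m🬂[38;2;19;13;10m[48;2;18;12;10m🬂[38;2;19;13;10m[48;2;18;12;10m🬂[38;2;19;13;10m[48;2;18;12;10m🬂[0m
[38;2;16;10;9m[48;2;15;9;9m🬎[38;2;16;10;9m[48;2;15;9;9m🬎[38;2;16;10;9m[48;2;15;9;9m🬎[38;2;16;10;9m[48;2;15;9;9m🬎[38;2;118;65;12m[48;2;16;10;9m▐[38;2;96;53;10m[48;2;130;72;14m🬂[38;2;96;53;10m[48;2;130;72;14m🬂[38;2;118;65;12m[48;2;16;10;9m▌[38;2;16;10;9m[48;2;15;9;9m🬎[38;2;16;10;9m[48;2;15;9;9m🬎[38;2;16;10;9m[48;2;15;9;9m🬎[38;2;16;10;9m[48;2;15;9;9m🬎[0m
[38;2;14;8;8m[48;2;13;7;8m🬎[38;2;14;8;8m[48;2;13;7;8m🬎[38;2;14;8;8m[48;2;13;7;8m🬎[38;2;14;8;8m[48;2;13;7;8m🬎[38;2;130;72;14m[48;2;13;7;8m🬉[38;2;130;72;14m[48;2;130;72;14m [38;2;130;72;14m[48;2;130;72;14m [38;2;130;72;14m[48;2;14;8;8m▌[38;2;14;8;8m[48;2;13;7;8m🬎[38;2;14;8;8m[48;2;13;7;8m🬎[38;2;14;8;8m[48;2;13;7;8m🬎[38;2;14;8;8m[48;2;13;7;8m🬎[0m
[38;2;12;6;7m[48;2;11;5;7m🬎[38;2;12;6;7m[48;2;11;5;7m🬎[38;2;12;6;7m[48;2;11;5;7m🬎[38;2;12;6;7m[48;2;11;5;7m🬎[38;2;12;6;7m[48;2;11;5;7m🬎[38;2;130;72;14m[48;2;11;5;7m🬎[38;2;130;72;14m[48;2;11;5;7m🬎[38;2;130;72;14m[48;2;11;5;7m🬄[38;2;12;6;7m[48;2;11;5;7m🬎[38;2;12;6;7m[48;2;11;5;7m🬎[38;2;12;6;7m[48;2;11;5;7m🬎[38;2;12;6;7m[48;2;11;5;7m🬎[0m
[38;2;10;4;6m[48;2;9;3;6m🬂[38;2;10;4;6m[48;2;9;3;6m🬂[38;2;10;4;6m[48;2;9;3;6m🬂[38;2;10;4;6m[48;2;9;3;6m🬂[38;2;10;4;6m[48;2;9;3;6m🬂[38;2;10;4;6m[48;2;9;3;6m🬂[38;2;10;4;6m[48;2;9;3;6m🬂[38;2;10;4;6m[48;2;9;3;6m🬂[38;2;10;4;6m[48;2;9;3;6m🬂[38;2;10;4;6m[48;2;9;3;6m🬂[38;2;10;4;6m[48;2;9;3;6m🬂[38;2;10;4;6m[48;2;9;3;6m🬂[0m
</frame>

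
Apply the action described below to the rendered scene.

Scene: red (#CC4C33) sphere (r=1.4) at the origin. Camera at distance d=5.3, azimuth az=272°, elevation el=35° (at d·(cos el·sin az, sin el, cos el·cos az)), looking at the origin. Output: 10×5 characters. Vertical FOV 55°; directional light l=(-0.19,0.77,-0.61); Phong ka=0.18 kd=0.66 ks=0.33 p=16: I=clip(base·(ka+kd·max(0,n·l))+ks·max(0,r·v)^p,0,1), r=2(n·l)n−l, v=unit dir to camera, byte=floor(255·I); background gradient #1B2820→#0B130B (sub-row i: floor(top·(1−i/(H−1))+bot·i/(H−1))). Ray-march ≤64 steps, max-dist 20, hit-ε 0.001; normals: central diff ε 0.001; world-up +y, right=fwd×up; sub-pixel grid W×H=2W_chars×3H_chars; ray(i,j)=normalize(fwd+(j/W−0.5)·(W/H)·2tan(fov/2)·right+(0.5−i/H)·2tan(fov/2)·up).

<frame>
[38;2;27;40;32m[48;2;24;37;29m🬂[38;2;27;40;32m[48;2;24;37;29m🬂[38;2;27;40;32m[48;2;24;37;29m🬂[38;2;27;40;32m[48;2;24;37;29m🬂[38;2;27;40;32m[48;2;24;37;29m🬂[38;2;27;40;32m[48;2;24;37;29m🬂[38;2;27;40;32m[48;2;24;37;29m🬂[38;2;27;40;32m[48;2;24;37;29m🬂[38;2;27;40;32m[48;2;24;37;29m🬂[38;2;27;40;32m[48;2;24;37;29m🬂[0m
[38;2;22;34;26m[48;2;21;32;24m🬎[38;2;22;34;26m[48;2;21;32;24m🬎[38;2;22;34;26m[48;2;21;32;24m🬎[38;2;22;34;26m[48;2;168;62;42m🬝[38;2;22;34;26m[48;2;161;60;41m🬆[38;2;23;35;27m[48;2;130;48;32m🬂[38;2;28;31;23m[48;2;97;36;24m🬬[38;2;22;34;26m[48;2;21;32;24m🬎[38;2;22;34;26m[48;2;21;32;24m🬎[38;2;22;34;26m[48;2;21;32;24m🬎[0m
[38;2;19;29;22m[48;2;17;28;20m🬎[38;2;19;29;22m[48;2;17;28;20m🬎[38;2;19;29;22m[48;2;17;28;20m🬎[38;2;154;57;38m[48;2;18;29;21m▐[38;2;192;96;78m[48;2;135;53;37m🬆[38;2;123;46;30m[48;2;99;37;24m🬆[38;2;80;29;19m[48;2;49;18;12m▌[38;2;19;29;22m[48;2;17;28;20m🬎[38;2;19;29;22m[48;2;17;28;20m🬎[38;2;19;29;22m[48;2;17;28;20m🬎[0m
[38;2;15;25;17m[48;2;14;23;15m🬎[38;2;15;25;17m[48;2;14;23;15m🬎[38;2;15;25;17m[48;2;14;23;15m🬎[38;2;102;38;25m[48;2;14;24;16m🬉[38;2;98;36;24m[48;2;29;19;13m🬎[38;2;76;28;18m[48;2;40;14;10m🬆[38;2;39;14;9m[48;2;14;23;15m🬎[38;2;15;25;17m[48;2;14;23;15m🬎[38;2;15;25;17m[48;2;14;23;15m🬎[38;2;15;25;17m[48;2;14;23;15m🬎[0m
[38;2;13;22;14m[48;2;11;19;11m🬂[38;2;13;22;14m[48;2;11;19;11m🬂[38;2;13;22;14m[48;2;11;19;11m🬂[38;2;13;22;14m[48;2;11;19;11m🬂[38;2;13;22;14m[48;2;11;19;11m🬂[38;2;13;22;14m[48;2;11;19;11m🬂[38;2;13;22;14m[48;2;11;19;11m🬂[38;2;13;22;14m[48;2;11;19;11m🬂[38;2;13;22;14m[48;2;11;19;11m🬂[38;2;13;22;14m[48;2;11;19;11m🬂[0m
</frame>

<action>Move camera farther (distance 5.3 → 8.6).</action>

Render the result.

<frame>
[38;2;27;40;32m[48;2;24;37;29m🬂[38;2;27;40;32m[48;2;24;37;29m🬂[38;2;27;40;32m[48;2;24;37;29m🬂[38;2;27;40;32m[48;2;24;37;29m🬂[38;2;27;40;32m[48;2;24;37;29m🬂[38;2;27;40;32m[48;2;24;37;29m🬂[38;2;27;40;32m[48;2;24;37;29m🬂[38;2;27;40;32m[48;2;24;37;29m🬂[38;2;27;40;32m[48;2;24;37;29m🬂[38;2;27;40;32m[48;2;24;37;29m🬂[0m
[38;2;22;34;26m[48;2;21;32;24m🬎[38;2;22;34;26m[48;2;21;32;24m🬎[38;2;22;34;26m[48;2;21;32;24m🬎[38;2;22;34;26m[48;2;21;32;24m🬎[38;2;22;34;26m[48;2;21;32;24m🬎[38;2;22;34;26m[48;2;21;32;24m🬎[38;2;22;34;26m[48;2;21;32;24m🬎[38;2;22;34;26m[48;2;21;32;24m🬎[38;2;22;34;26m[48;2;21;32;24m🬎[38;2;22;34;26m[48;2;21;32;24m🬎[0m
[38;2;19;29;22m[48;2;17;28;20m🬎[38;2;19;29;22m[48;2;17;28;20m🬎[38;2;19;29;22m[48;2;17;28;20m🬎[38;2;19;29;22m[48;2;17;28;20m🬎[38;2;93;42;29m[48;2;179;79;60m🬮[38;2;123;45;30m[48;2;84;31;21m🬆[38;2;19;29;21m[48;2;36;13;9m🬨[38;2;19;29;22m[48;2;17;28;20m🬎[38;2;19;29;22m[48;2;17;28;20m🬎[38;2;19;29;22m[48;2;17;28;20m🬎[0m
[38;2;15;25;17m[48;2;14;23;15m🬎[38;2;15;25;17m[48;2;14;23;15m🬎[38;2;15;25;17m[48;2;14;23;15m🬎[38;2;15;25;17m[48;2;14;23;15m🬎[38;2;84;31;21m[48;2;14;24;16m🬁[38;2;62;23;15m[48;2;18;21;14m🬀[38;2;15;25;17m[48;2;14;23;15m🬎[38;2;15;25;17m[48;2;14;23;15m🬎[38;2;15;25;17m[48;2;14;23;15m🬎[38;2;15;25;17m[48;2;14;23;15m🬎[0m
[38;2;13;22;14m[48;2;11;19;11m🬂[38;2;13;22;14m[48;2;11;19;11m🬂[38;2;13;22;14m[48;2;11;19;11m🬂[38;2;13;22;14m[48;2;11;19;11m🬂[38;2;13;22;14m[48;2;11;19;11m🬂[38;2;13;22;14m[48;2;11;19;11m🬂[38;2;13;22;14m[48;2;11;19;11m🬂[38;2;13;22;14m[48;2;11;19;11m🬂[38;2;13;22;14m[48;2;11;19;11m🬂[38;2;13;22;14m[48;2;11;19;11m🬂[0m
</frame>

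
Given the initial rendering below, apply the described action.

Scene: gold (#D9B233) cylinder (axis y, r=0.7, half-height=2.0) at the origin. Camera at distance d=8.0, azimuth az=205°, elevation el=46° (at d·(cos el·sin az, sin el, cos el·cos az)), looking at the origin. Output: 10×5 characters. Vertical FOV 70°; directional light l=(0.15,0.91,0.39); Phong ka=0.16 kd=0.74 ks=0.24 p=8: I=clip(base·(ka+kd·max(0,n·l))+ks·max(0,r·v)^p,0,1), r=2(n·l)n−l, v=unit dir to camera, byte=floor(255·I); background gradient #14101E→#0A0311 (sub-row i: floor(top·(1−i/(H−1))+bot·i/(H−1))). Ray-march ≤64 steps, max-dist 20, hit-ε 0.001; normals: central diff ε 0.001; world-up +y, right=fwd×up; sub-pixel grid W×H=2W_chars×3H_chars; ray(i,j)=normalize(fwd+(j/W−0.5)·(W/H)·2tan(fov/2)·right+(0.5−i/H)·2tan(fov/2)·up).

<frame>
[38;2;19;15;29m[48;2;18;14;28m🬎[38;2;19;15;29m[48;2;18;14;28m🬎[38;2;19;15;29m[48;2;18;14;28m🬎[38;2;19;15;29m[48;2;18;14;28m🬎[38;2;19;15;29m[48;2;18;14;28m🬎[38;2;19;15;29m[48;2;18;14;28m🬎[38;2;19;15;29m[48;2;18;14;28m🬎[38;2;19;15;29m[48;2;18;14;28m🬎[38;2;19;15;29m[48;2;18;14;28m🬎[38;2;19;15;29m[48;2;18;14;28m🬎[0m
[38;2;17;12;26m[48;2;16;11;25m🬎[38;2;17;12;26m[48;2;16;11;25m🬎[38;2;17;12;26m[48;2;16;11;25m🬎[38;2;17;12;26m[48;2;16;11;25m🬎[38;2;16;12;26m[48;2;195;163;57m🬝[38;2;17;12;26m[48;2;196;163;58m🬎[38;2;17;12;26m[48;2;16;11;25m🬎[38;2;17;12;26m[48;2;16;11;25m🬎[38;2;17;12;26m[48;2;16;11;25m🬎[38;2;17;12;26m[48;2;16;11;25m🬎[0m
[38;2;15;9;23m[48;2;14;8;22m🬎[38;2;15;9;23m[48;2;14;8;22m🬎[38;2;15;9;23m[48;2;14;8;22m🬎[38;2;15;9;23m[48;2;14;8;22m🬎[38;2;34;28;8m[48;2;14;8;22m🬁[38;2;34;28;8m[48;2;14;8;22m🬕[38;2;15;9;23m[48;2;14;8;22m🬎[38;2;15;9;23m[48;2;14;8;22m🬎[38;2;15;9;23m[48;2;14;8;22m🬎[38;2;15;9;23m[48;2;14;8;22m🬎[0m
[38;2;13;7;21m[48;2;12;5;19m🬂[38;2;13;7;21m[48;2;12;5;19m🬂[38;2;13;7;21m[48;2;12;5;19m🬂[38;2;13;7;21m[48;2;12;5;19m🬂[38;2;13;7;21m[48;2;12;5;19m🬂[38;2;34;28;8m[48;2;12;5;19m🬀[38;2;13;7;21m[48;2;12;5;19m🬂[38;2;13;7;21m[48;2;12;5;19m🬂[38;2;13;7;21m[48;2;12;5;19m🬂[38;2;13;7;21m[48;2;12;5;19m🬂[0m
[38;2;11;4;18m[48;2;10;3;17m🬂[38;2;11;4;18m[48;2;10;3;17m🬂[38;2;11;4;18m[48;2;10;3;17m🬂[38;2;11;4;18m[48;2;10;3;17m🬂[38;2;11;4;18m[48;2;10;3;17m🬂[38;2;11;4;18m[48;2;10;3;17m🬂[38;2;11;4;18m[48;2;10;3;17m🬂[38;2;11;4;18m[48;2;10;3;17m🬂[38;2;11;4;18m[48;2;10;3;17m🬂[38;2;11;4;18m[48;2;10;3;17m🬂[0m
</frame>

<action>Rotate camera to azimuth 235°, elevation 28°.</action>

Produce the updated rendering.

<frame>
[38;2;19;15;29m[48;2;18;14;28m🬎[38;2;19;15;29m[48;2;18;14;28m🬎[38;2;19;15;29m[48;2;18;14;28m🬎[38;2;19;15;29m[48;2;18;14;28m🬎[38;2;19;15;29m[48;2;18;14;28m🬎[38;2;19;15;29m[48;2;18;14;28m🬎[38;2;19;15;29m[48;2;18;14;28m🬎[38;2;19;15;29m[48;2;18;14;28m🬎[38;2;19;15;29m[48;2;18;14;28m🬎[38;2;19;15;29m[48;2;18;14;28m🬎[0m
[38;2;17;12;26m[48;2;16;11;25m🬎[38;2;17;12;26m[48;2;16;11;25m🬎[38;2;17;12;26m[48;2;16;11;25m🬎[38;2;17;12;26m[48;2;16;11;25m🬎[38;2;16;12;26m[48;2;34;28;8m🬝[38;2;22;17;23m[48;2;181;149;43m🬬[38;2;17;12;26m[48;2;16;11;25m🬎[38;2;17;12;26m[48;2;16;11;25m🬎[38;2;17;12;26m[48;2;16;11;25m🬎[38;2;17;12;26m[48;2;16;11;25m🬎[0m
[38;2;15;9;23m[48;2;14;8;22m🬎[38;2;15;9;23m[48;2;14;8;22m🬎[38;2;15;9;23m[48;2;14;8;22m🬎[38;2;15;9;23m[48;2;14;8;22m🬎[38;2;34;28;8m[48;2;14;8;22m🬁[38;2;39;32;9m[48;2;14;8;22m🬕[38;2;15;9;23m[48;2;14;8;22m🬎[38;2;15;9;23m[48;2;14;8;22m🬎[38;2;15;9;23m[48;2;14;8;22m🬎[38;2;15;9;23m[48;2;14;8;22m🬎[0m
[38;2;13;7;21m[48;2;12;5;19m🬂[38;2;13;7;21m[48;2;12;5;19m🬂[38;2;13;7;21m[48;2;12;5;19m🬂[38;2;13;7;21m[48;2;12;5;19m🬂[38;2;13;7;21m[48;2;12;5;19m🬂[38;2;34;28;8m[48;2;12;5;19m🬄[38;2;13;7;21m[48;2;12;5;19m🬂[38;2;13;7;21m[48;2;12;5;19m🬂[38;2;13;7;21m[48;2;12;5;19m🬂[38;2;13;7;21m[48;2;12;5;19m🬂[0m
[38;2;11;4;18m[48;2;10;3;17m🬂[38;2;11;4;18m[48;2;10;3;17m🬂[38;2;11;4;18m[48;2;10;3;17m🬂[38;2;11;4;18m[48;2;10;3;17m🬂[38;2;11;4;18m[48;2;10;3;17m🬂[38;2;11;4;18m[48;2;10;3;17m🬂[38;2;11;4;18m[48;2;10;3;17m🬂[38;2;11;4;18m[48;2;10;3;17m🬂[38;2;11;4;18m[48;2;10;3;17m🬂[38;2;11;4;18m[48;2;10;3;17m🬂[0m
</frame>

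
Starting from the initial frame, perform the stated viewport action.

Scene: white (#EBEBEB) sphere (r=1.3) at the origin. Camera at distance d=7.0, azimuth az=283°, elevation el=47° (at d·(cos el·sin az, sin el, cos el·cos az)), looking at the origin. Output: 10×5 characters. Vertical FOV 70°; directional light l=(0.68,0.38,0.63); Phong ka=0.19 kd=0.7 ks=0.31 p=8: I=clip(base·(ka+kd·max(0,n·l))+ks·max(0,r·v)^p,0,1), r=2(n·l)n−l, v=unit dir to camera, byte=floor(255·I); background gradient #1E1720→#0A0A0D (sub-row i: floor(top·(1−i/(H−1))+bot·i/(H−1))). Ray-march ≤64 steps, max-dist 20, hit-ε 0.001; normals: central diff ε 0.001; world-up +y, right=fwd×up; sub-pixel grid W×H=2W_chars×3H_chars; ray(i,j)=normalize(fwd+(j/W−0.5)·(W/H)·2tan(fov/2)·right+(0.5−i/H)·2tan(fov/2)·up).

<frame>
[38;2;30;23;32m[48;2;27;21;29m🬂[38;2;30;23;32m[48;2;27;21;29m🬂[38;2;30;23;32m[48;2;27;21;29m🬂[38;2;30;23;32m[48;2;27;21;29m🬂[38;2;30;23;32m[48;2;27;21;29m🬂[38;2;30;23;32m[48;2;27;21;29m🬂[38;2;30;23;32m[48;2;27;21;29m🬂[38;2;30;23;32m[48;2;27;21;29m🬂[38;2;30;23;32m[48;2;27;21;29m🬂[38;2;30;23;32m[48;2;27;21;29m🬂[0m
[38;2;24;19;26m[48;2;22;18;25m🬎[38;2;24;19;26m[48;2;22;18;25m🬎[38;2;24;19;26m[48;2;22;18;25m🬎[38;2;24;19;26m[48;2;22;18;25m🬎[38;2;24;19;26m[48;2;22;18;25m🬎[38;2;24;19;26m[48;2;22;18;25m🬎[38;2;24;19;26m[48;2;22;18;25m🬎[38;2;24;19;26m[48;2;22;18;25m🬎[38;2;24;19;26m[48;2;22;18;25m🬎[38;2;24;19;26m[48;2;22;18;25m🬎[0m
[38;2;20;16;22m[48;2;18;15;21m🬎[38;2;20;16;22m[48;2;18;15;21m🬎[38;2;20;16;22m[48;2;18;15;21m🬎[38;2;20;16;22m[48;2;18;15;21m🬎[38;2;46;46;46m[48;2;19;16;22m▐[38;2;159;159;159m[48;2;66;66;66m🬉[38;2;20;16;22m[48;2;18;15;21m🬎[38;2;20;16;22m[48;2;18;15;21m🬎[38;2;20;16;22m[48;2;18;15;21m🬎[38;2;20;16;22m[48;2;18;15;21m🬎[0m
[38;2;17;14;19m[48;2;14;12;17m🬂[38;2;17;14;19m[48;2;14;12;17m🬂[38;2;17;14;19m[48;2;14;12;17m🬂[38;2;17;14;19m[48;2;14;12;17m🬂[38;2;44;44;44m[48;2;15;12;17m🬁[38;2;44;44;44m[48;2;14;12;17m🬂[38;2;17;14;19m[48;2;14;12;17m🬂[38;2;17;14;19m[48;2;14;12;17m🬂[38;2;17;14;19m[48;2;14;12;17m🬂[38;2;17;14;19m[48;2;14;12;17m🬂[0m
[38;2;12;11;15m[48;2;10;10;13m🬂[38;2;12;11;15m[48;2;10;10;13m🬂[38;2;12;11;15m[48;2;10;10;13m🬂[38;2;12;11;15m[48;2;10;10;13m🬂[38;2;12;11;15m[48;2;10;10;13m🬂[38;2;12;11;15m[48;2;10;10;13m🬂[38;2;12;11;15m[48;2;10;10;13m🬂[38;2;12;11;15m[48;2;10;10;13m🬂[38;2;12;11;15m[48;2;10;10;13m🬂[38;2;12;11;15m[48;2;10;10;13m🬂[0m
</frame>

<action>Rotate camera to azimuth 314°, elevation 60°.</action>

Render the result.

<frame>
[38;2;30;23;32m[48;2;27;21;29m🬂[38;2;30;23;32m[48;2;27;21;29m🬂[38;2;30;23;32m[48;2;27;21;29m🬂[38;2;30;23;32m[48;2;27;21;29m🬂[38;2;30;23;32m[48;2;27;21;29m🬂[38;2;30;23;32m[48;2;27;21;29m🬂[38;2;30;23;32m[48;2;27;21;29m🬂[38;2;30;23;32m[48;2;27;21;29m🬂[38;2;30;23;32m[48;2;27;21;29m🬂[38;2;30;23;32m[48;2;27;21;29m🬂[0m
[38;2;24;19;26m[48;2;22;18;25m🬎[38;2;24;19;26m[48;2;22;18;25m🬎[38;2;24;19;26m[48;2;22;18;25m🬎[38;2;24;19;26m[48;2;22;18;25m🬎[38;2;24;19;26m[48;2;22;18;25m🬎[38;2;24;19;26m[48;2;22;18;25m🬎[38;2;24;19;26m[48;2;22;18;25m🬎[38;2;24;19;26m[48;2;22;18;25m🬎[38;2;24;19;26m[48;2;22;18;25m🬎[38;2;24;19;26m[48;2;22;18;25m🬎[0m
[38;2;20;16;22m[48;2;18;15;21m🬎[38;2;20;16;22m[48;2;18;15;21m🬎[38;2;20;16;22m[48;2;18;15;21m🬎[38;2;20;16;22m[48;2;18;15;21m🬎[38;2;44;44;44m[48;2;19;16;22m▐[38;2;181;181;181m[48;2;97;97;97m▐[38;2;20;16;22m[48;2;18;15;21m🬎[38;2;20;16;22m[48;2;18;15;21m🬎[38;2;20;16;22m[48;2;18;15;21m🬎[38;2;20;16;22m[48;2;18;15;21m🬎[0m
[38;2;17;14;19m[48;2;14;12;17m🬂[38;2;17;14;19m[48;2;14;12;17m🬂[38;2;17;14;19m[48;2;14;12;17m🬂[38;2;17;14;19m[48;2;14;12;17m🬂[38;2;44;44;44m[48;2;15;12;17m🬁[38;2;116;116;116m[48;2;23;21;25m🬁[38;2;17;14;19m[48;2;14;12;17m🬂[38;2;17;14;19m[48;2;14;12;17m🬂[38;2;17;14;19m[48;2;14;12;17m🬂[38;2;17;14;19m[48;2;14;12;17m🬂[0m
[38;2;12;11;15m[48;2;10;10;13m🬂[38;2;12;11;15m[48;2;10;10;13m🬂[38;2;12;11;15m[48;2;10;10;13m🬂[38;2;12;11;15m[48;2;10;10;13m🬂[38;2;12;11;15m[48;2;10;10;13m🬂[38;2;12;11;15m[48;2;10;10;13m🬂[38;2;12;11;15m[48;2;10;10;13m🬂[38;2;12;11;15m[48;2;10;10;13m🬂[38;2;12;11;15m[48;2;10;10;13m🬂[38;2;12;11;15m[48;2;10;10;13m🬂[0m
</frame>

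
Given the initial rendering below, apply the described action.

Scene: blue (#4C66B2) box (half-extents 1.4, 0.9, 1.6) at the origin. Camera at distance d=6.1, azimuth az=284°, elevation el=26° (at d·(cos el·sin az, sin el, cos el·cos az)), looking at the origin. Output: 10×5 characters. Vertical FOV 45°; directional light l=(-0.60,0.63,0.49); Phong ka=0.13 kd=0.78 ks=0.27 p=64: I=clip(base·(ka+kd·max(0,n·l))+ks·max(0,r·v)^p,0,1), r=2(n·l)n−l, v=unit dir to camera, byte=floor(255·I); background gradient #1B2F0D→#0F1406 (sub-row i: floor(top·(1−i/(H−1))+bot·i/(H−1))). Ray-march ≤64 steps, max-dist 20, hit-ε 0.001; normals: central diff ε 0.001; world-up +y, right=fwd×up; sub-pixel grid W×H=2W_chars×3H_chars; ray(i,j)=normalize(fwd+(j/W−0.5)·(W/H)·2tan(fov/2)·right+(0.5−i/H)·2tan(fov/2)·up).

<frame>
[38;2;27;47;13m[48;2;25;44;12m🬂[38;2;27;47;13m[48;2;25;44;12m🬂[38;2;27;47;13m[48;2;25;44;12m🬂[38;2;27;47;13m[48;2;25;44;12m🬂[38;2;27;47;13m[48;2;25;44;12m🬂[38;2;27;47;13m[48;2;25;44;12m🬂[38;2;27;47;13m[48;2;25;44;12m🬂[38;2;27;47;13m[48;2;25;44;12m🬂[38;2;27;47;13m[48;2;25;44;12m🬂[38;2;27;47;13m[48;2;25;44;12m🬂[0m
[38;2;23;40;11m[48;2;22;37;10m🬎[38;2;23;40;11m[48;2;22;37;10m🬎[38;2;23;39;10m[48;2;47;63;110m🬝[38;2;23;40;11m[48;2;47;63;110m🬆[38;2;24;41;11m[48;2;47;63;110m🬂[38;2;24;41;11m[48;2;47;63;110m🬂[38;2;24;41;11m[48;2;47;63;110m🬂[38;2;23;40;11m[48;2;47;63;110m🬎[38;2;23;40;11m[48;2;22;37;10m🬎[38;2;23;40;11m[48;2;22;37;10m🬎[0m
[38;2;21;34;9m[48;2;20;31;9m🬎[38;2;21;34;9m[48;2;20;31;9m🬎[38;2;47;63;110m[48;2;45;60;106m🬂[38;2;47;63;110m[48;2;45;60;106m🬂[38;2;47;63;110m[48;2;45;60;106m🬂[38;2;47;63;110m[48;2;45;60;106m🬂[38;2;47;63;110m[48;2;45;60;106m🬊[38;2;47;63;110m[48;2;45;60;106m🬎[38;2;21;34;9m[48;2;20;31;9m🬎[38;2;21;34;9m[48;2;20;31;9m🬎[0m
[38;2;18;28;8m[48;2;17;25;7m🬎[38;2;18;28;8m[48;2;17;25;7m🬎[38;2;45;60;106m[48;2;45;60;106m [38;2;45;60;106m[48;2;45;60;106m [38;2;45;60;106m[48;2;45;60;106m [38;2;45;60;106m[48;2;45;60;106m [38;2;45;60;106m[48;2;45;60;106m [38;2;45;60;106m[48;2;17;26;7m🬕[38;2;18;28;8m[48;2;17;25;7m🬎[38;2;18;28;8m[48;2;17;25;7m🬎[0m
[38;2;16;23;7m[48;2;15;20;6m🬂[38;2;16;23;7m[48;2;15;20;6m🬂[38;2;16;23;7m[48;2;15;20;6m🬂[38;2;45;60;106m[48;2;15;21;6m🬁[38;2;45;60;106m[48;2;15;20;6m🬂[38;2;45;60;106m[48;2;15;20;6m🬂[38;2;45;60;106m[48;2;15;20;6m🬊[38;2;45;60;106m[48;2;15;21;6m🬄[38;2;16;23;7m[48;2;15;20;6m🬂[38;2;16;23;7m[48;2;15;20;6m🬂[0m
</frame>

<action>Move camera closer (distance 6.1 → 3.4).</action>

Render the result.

<frame>
[38;2;27;47;13m[48;2;25;44;12m🬂[38;2;26;45;12m[48;2;47;63;110m🬝[38;2;26;46;12m[48;2;47;63;110m🬎[38;2;26;46;12m[48;2;47;63;110m🬎[38;2;26;46;12m[48;2;47;63;110m🬎[38;2;26;46;12m[48;2;47;63;110m🬎[38;2;26;46;12m[48;2;47;63;110m🬎[38;2;26;46;12m[48;2;47;63;110m🬎[38;2;26;46;12m[48;2;47;63;110m🬎[38;2;26;46;12m[48;2;47;63;110m🬎[0m
[38;2;47;63;110m[48;2;45;60;106m🬎[38;2;47;63;110m[48;2;45;60;106m🬬[38;2;47;63;110m[48;2;47;63;110m [38;2;47;63;110m[48;2;47;63;110m [38;2;47;63;110m[48;2;47;63;110m [38;2;47;63;110m[48;2;47;63;110m [38;2;47;63;110m[48;2;47;63;110m [38;2;47;63;110m[48;2;47;63;110m [38;2;47;63;110m[48;2;47;63;110m [38;2;47;63;110m[48;2;47;63;110m [0m
[38;2;45;60;106m[48;2;45;60;106m [38;2;45;60;106m[48;2;45;60;106m [38;2;45;60;106m[48;2;45;60;106m [38;2;45;60;106m[48;2;45;60;106m [38;2;45;60;106m[48;2;45;60;106m [38;2;45;60;106m[48;2;45;60;106m [38;2;45;60;106m[48;2;45;60;106m [38;2;45;60;106m[48;2;47;63;110m🬺[38;2;47;63;110m[48;2;45;60;106m🬂[38;2;47;63;110m[48;2;45;60;106m🬂[0m
[38;2;45;60;106m[48;2;45;60;106m [38;2;45;60;106m[48;2;45;60;106m [38;2;45;60;106m[48;2;45;60;106m [38;2;45;60;106m[48;2;45;60;106m [38;2;45;60;106m[48;2;45;60;106m [38;2;45;60;106m[48;2;45;60;106m [38;2;45;60;106m[48;2;45;60;106m [38;2;45;60;106m[48;2;45;60;106m [38;2;45;60;106m[48;2;45;60;106m [38;2;45;60;106m[48;2;45;60;106m [0m
[38;2;45;60;106m[48;2;45;60;106m [38;2;45;60;106m[48;2;45;60;106m [38;2;45;60;106m[48;2;45;60;106m [38;2;45;60;106m[48;2;45;60;106m [38;2;45;60;106m[48;2;45;60;106m [38;2;45;60;106m[48;2;45;60;106m [38;2;45;60;106m[48;2;45;60;106m [38;2;45;60;106m[48;2;45;60;106m [38;2;45;60;106m[48;2;45;60;106m [38;2;45;60;106m[48;2;45;60;106m [0m
</frame>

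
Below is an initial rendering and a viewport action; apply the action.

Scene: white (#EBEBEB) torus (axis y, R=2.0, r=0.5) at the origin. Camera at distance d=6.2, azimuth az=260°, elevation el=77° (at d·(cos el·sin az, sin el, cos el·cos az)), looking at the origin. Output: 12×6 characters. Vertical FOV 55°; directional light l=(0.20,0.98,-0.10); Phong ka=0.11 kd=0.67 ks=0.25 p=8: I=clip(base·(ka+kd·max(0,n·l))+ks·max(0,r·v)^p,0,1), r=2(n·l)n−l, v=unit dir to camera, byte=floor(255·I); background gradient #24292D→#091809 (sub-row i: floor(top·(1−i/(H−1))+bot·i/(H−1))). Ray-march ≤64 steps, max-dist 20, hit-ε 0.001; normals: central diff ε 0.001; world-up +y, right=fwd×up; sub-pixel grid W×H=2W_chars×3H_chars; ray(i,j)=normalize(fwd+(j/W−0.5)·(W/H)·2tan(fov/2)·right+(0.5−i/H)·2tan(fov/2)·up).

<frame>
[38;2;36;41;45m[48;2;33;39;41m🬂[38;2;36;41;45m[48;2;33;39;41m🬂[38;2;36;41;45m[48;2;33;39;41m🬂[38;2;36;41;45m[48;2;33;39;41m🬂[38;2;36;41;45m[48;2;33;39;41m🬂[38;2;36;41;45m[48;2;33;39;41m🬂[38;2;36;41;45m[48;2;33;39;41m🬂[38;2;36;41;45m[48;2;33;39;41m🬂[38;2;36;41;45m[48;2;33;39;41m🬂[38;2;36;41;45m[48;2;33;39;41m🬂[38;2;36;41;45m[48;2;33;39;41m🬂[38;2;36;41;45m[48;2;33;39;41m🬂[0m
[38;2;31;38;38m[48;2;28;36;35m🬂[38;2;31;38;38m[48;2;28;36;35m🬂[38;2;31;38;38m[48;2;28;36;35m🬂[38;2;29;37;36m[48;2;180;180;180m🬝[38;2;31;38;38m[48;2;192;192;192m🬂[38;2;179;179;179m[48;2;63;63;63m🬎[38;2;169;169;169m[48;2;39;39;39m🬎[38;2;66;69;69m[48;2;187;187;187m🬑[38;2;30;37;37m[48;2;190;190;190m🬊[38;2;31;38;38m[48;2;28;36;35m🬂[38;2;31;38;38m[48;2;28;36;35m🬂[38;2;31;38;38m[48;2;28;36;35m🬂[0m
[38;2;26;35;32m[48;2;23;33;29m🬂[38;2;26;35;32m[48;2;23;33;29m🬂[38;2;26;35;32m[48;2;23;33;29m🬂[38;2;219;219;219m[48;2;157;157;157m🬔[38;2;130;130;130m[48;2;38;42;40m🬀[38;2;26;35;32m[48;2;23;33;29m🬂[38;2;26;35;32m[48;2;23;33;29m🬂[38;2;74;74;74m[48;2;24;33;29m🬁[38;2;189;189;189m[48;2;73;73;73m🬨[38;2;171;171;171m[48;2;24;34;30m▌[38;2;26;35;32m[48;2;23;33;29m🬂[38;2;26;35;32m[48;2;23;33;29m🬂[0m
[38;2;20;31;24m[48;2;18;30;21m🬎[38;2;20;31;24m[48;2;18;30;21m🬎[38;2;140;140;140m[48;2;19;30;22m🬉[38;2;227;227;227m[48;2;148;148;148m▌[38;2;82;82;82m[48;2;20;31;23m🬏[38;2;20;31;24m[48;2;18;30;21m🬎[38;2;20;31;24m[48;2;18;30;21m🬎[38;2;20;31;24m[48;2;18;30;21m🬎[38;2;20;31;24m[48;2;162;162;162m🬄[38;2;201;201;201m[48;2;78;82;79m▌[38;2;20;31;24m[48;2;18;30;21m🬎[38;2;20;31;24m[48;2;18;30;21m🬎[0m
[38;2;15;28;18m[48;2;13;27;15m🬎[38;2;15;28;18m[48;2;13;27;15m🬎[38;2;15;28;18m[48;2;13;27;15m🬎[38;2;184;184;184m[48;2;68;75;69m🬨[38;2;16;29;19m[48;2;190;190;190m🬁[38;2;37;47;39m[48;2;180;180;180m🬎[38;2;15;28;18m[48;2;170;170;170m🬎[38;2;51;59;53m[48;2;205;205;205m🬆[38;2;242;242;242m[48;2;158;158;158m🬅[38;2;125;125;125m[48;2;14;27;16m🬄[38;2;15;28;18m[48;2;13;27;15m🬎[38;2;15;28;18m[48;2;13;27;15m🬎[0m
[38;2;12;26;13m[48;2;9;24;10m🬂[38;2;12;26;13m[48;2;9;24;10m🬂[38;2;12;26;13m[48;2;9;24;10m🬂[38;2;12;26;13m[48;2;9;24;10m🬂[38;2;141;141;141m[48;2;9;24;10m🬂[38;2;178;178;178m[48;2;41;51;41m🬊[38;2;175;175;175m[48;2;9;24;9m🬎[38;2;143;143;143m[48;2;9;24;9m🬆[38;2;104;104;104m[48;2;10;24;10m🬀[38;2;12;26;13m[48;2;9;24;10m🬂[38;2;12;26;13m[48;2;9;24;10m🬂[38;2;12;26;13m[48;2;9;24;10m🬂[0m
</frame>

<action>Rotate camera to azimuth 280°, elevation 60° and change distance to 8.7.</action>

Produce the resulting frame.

<frame>
[38;2;36;41;45m[48;2;33;39;41m🬂[38;2;36;41;45m[48;2;33;39;41m🬂[38;2;36;41;45m[48;2;33;39;41m🬂[38;2;36;41;45m[48;2;33;39;41m🬂[38;2;36;41;45m[48;2;33;39;41m🬂[38;2;36;41;45m[48;2;33;39;41m🬂[38;2;36;41;45m[48;2;33;39;41m🬂[38;2;36;41;45m[48;2;33;39;41m🬂[38;2;36;41;45m[48;2;33;39;41m🬂[38;2;36;41;45m[48;2;33;39;41m🬂[38;2;36;41;45m[48;2;33;39;41m🬂[38;2;36;41;45m[48;2;33;39;41m🬂[0m
[38;2;31;38;38m[48;2;28;36;35m🬂[38;2;31;38;38m[48;2;28;36;35m🬂[38;2;31;38;38m[48;2;28;36;35m🬂[38;2;31;38;38m[48;2;28;36;35m🬂[38;2;31;38;38m[48;2;28;36;35m🬂[38;2;31;38;38m[48;2;28;36;35m🬂[38;2;163;163;163m[48;2;29;37;36m🬏[38;2;31;38;38m[48;2;28;36;35m🬂[38;2;31;38;38m[48;2;28;36;35m🬂[38;2;31;38;38m[48;2;28;36;35m🬂[38;2;31;38;38m[48;2;28;36;35m🬂[38;2;31;38;38m[48;2;28;36;35m🬂[0m
[38;2;26;35;32m[48;2;23;33;29m🬂[38;2;26;35;32m[48;2;23;33;29m🬂[38;2;26;35;32m[48;2;23;33;29m🬂[38;2;26;35;32m[48;2;23;33;29m🬂[38;2;57;61;60m[48;2;183;183;183m🬟[38;2;172;172;172m[48;2;30;37;34m🬂[38;2;121;121;121m[48;2;23;33;29m🬂[38;2;195;195;195m[48;2;63;67;65m🬊[38;2;191;191;191m[48;2;24;34;30m🬓[38;2;26;35;32m[48;2;23;33;29m🬂[38;2;26;35;32m[48;2;23;33;29m🬂[38;2;26;35;32m[48;2;23;33;29m🬂[0m
[38;2;20;31;24m[48;2;18;30;21m🬎[38;2;20;31;24m[48;2;18;30;21m🬎[38;2;20;31;24m[48;2;18;30;21m🬎[38;2;95;95;95m[48;2;19;30;22m🬉[38;2;69;69;69m[48;2;198;198;198m🬉[38;2;20;31;24m[48;2;18;30;21m🬎[38;2;20;31;24m[48;2;18;30;21m🬎[38;2;27;35;29m[48;2;160;160;160m🬕[38;2;198;198;198m[48;2;57;61;58m▌[38;2;20;31;24m[48;2;18;30;21m🬎[38;2;20;31;24m[48;2;18;30;21m🬎[38;2;20;31;24m[48;2;18;30;21m🬎[0m
[38;2;15;28;18m[48;2;13;27;15m🬎[38;2;15;28;18m[48;2;13;27;15m🬎[38;2;15;28;18m[48;2;13;27;15m🬎[38;2;15;28;18m[48;2;13;27;15m🬎[38;2;171;171;171m[48;2;36;44;37m🬁[38;2;171;171;171m[48;2;13;27;15m🬎[38;2;167;167;167m[48;2;19;26;20m🬎[38;2;195;195;195m[48;2;47;54;48m🬂[38;2;74;74;74m[48;2;14;27;16m🬀[38;2;15;28;18m[48;2;13;27;15m🬎[38;2;15;28;18m[48;2;13;27;15m🬎[38;2;15;28;18m[48;2;13;27;15m🬎[0m
[38;2;12;26;13m[48;2;9;24;10m🬂[38;2;12;26;13m[48;2;9;24;10m🬂[38;2;12;26;13m[48;2;9;24;10m🬂[38;2;12;26;13m[48;2;9;24;10m🬂[38;2;12;26;13m[48;2;9;24;10m🬂[38;2;12;26;13m[48;2;9;24;10m🬂[38;2;12;26;13m[48;2;9;24;10m🬂[38;2;12;26;13m[48;2;9;24;10m🬂[38;2;12;26;13m[48;2;9;24;10m🬂[38;2;12;26;13m[48;2;9;24;10m🬂[38;2;12;26;13m[48;2;9;24;10m🬂[38;2;12;26;13m[48;2;9;24;10m🬂[0m
</frame>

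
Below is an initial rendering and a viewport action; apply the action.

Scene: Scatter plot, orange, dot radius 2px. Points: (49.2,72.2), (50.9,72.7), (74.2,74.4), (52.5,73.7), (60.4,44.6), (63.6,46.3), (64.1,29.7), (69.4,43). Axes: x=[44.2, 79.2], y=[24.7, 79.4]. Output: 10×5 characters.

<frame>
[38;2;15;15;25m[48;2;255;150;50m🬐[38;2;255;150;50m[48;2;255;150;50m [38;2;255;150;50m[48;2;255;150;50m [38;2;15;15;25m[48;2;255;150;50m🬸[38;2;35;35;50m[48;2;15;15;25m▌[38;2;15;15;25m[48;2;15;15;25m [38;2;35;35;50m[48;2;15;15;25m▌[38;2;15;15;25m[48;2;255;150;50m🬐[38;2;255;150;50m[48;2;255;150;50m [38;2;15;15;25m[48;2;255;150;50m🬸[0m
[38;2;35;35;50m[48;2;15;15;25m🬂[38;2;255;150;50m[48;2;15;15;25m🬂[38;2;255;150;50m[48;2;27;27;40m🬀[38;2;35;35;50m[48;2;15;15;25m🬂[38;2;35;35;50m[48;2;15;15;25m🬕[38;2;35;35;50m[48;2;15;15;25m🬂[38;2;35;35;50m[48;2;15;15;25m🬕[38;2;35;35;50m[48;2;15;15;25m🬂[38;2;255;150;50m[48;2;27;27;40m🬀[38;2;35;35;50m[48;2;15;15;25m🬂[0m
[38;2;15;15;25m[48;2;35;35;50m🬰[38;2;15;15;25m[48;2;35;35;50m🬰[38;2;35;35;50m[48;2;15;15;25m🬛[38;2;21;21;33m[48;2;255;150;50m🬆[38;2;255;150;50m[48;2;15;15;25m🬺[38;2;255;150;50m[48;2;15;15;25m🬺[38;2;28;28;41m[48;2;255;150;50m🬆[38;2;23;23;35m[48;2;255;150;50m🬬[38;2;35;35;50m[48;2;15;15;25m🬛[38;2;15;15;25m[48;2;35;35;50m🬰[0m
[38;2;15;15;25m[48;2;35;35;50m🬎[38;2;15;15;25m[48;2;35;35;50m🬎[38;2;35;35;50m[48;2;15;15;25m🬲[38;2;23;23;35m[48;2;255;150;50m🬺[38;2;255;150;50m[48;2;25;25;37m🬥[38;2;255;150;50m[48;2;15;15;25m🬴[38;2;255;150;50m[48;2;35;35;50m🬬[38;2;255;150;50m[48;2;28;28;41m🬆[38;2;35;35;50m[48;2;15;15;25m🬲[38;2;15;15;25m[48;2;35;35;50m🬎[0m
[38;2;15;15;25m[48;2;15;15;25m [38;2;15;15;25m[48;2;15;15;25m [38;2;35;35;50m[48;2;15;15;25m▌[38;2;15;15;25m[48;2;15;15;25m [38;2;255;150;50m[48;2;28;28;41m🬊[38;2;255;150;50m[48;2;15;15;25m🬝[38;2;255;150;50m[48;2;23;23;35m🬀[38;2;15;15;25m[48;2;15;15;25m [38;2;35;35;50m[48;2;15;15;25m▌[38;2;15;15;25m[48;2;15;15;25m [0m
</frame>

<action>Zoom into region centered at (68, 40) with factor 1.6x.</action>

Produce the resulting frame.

<frame>
[38;2;15;15;25m[48;2;15;15;25m [38;2;15;15;25m[48;2;15;15;25m [38;2;27;27;40m[48;2;255;150;50m🬝[38;2;15;15;25m[48;2;15;15;25m [38;2;35;35;50m[48;2;15;15;25m▌[38;2;15;15;25m[48;2;15;15;25m [38;2;35;35;50m[48;2;15;15;25m▌[38;2;15;15;25m[48;2;15;15;25m [38;2;35;35;50m[48;2;15;15;25m▌[38;2;15;15;25m[48;2;15;15;25m [0m
[38;2;28;28;41m[48;2;255;150;50m🬆[38;2;255;150;50m[48;2;35;35;50m🬺[38;2;255;150;50m[48;2;255;150;50m [38;2;255;150;50m[48;2;25;25;37m🬛[38;2;35;35;50m[48;2;255;150;50m🬆[38;2;255;150;50m[48;2;35;35;50m🬺[38;2;27;27;40m[48;2;255;150;50m🬬[38;2;35;35;50m[48;2;15;15;25m🬂[38;2;35;35;50m[48;2;15;15;25m🬕[38;2;35;35;50m[48;2;15;15;25m🬂[0m
[38;2;23;23;35m[48;2;255;150;50m🬺[38;2;255;150;50m[48;2;21;21;33m🬆[38;2;255;150;50m[48;2;31;31;45m🬁[38;2;15;15;25m[48;2;35;35;50m🬰[38;2;255;150;50m[48;2;31;31;45m🬁[38;2;255;150;50m[48;2;21;21;33m🬆[38;2;35;35;50m[48;2;15;15;25m🬛[38;2;15;15;25m[48;2;35;35;50m🬰[38;2;35;35;50m[48;2;15;15;25m🬛[38;2;15;15;25m[48;2;35;35;50m🬰[0m
[38;2;15;15;25m[48;2;35;35;50m🬎[38;2;15;15;25m[48;2;35;35;50m🬎[38;2;28;28;41m[48;2;255;150;50m🬆[38;2;255;150;50m[48;2;15;15;25m🬺[38;2;27;27;40m[48;2;255;150;50m🬬[38;2;15;15;25m[48;2;35;35;50m🬎[38;2;35;35;50m[48;2;15;15;25m🬲[38;2;15;15;25m[48;2;35;35;50m🬎[38;2;35;35;50m[48;2;15;15;25m🬲[38;2;15;15;25m[48;2;35;35;50m🬎[0m
[38;2;15;15;25m[48;2;15;15;25m [38;2;15;15;25m[48;2;15;15;25m [38;2;255;150;50m[48;2;27;27;40m🬁[38;2;255;150;50m[48;2;15;15;25m🬆[38;2;35;35;50m[48;2;15;15;25m▌[38;2;15;15;25m[48;2;15;15;25m [38;2;35;35;50m[48;2;15;15;25m▌[38;2;15;15;25m[48;2;15;15;25m [38;2;35;35;50m[48;2;15;15;25m▌[38;2;15;15;25m[48;2;15;15;25m [0m
</frame>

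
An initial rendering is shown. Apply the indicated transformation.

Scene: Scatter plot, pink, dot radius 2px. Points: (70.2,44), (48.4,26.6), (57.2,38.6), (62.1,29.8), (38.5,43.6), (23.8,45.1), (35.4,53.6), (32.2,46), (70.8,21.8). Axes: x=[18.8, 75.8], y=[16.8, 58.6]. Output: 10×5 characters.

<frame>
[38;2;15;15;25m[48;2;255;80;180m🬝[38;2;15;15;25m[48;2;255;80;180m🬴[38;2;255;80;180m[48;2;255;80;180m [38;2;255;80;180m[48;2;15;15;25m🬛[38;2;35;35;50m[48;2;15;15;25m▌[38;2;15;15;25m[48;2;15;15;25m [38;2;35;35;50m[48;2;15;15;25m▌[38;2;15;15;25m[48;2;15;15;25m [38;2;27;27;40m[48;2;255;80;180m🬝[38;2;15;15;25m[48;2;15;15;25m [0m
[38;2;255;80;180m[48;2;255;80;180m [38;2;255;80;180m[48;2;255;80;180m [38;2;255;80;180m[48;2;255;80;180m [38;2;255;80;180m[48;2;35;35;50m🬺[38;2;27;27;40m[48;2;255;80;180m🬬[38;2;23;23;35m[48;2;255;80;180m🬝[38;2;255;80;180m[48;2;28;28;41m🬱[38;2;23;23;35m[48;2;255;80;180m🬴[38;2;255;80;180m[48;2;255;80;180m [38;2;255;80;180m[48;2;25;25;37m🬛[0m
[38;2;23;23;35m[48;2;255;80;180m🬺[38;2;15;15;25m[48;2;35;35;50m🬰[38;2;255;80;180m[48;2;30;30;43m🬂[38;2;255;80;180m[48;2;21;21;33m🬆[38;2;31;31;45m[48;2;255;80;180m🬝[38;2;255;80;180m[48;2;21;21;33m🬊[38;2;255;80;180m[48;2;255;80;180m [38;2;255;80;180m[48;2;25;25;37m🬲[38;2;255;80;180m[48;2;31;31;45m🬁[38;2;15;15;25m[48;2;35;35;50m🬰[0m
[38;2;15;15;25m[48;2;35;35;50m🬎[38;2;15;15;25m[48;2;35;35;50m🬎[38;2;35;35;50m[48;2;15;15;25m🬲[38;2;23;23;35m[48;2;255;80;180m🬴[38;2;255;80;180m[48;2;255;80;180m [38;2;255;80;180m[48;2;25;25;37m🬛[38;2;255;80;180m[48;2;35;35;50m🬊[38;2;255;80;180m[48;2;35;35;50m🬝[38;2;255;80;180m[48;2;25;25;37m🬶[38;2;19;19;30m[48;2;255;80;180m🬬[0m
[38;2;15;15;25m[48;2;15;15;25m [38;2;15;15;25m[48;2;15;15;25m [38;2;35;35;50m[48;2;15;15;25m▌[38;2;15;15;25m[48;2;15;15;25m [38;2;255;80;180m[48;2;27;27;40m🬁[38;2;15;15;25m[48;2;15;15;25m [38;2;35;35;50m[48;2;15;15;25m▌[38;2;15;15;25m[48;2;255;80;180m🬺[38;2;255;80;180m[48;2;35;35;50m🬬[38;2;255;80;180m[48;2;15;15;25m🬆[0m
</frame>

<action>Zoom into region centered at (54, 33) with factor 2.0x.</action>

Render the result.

<frame>
[38;2;255;80;180m[48;2;15;15;25m🬝[38;2;255;80;180m[48;2;15;15;25m🬀[38;2;35;35;50m[48;2;15;15;25m▌[38;2;15;15;25m[48;2;15;15;25m [38;2;35;35;50m[48;2;15;15;25m▌[38;2;15;15;25m[48;2;255;80;180m🬆[38;2;23;23;35m[48;2;255;80;180m🬬[38;2;15;15;25m[48;2;15;15;25m [38;2;35;35;50m[48;2;15;15;25m▌[38;2;15;15;25m[48;2;15;15;25m [0m
[38;2;35;35;50m[48;2;15;15;25m🬂[38;2;35;35;50m[48;2;15;15;25m🬂[38;2;35;35;50m[48;2;15;15;25m🬕[38;2;35;35;50m[48;2;15;15;25m🬂[38;2;255;80;180m[48;2;27;27;40m🬁[38;2;255;80;180m[48;2;15;15;25m🬬[38;2;255;80;180m[48;2;21;21;33m🬆[38;2;35;35;50m[48;2;15;15;25m🬂[38;2;35;35;50m[48;2;15;15;25m🬕[38;2;35;35;50m[48;2;15;15;25m🬂[0m
[38;2;15;15;25m[48;2;35;35;50m🬰[38;2;15;15;25m[48;2;35;35;50m🬰[38;2;35;35;50m[48;2;15;15;25m🬛[38;2;15;15;25m[48;2;35;35;50m🬰[38;2;35;35;50m[48;2;15;15;25m🬛[38;2;15;15;25m[48;2;35;35;50m🬰[38;2;31;31;45m[48;2;255;80;180m🬝[38;2;21;21;33m[48;2;255;80;180m🬊[38;2;35;35;50m[48;2;15;15;25m🬛[38;2;15;15;25m[48;2;35;35;50m🬰[0m
[38;2;15;15;25m[48;2;35;35;50m🬎[38;2;19;19;30m[48;2;255;80;180m🬝[38;2;35;35;50m[48;2;255;80;180m🬀[38;2;15;15;25m[48;2;255;80;180m🬊[38;2;35;35;50m[48;2;15;15;25m🬲[38;2;15;15;25m[48;2;35;35;50m🬎[38;2;255;80;180m[48;2;35;35;50m🬊[38;2;255;80;180m[48;2;35;35;50m🬝[38;2;255;80;180m[48;2;27;27;40m🬀[38;2;15;15;25m[48;2;35;35;50m🬎[0m
[38;2;15;15;25m[48;2;15;15;25m [38;2;15;15;25m[48;2;15;15;25m [38;2;255;80;180m[48;2;28;28;41m🬊[38;2;255;80;180m[48;2;15;15;25m🬀[38;2;35;35;50m[48;2;15;15;25m▌[38;2;15;15;25m[48;2;15;15;25m [38;2;35;35;50m[48;2;15;15;25m▌[38;2;15;15;25m[48;2;15;15;25m [38;2;35;35;50m[48;2;15;15;25m▌[38;2;15;15;25m[48;2;15;15;25m [0m
</frame>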